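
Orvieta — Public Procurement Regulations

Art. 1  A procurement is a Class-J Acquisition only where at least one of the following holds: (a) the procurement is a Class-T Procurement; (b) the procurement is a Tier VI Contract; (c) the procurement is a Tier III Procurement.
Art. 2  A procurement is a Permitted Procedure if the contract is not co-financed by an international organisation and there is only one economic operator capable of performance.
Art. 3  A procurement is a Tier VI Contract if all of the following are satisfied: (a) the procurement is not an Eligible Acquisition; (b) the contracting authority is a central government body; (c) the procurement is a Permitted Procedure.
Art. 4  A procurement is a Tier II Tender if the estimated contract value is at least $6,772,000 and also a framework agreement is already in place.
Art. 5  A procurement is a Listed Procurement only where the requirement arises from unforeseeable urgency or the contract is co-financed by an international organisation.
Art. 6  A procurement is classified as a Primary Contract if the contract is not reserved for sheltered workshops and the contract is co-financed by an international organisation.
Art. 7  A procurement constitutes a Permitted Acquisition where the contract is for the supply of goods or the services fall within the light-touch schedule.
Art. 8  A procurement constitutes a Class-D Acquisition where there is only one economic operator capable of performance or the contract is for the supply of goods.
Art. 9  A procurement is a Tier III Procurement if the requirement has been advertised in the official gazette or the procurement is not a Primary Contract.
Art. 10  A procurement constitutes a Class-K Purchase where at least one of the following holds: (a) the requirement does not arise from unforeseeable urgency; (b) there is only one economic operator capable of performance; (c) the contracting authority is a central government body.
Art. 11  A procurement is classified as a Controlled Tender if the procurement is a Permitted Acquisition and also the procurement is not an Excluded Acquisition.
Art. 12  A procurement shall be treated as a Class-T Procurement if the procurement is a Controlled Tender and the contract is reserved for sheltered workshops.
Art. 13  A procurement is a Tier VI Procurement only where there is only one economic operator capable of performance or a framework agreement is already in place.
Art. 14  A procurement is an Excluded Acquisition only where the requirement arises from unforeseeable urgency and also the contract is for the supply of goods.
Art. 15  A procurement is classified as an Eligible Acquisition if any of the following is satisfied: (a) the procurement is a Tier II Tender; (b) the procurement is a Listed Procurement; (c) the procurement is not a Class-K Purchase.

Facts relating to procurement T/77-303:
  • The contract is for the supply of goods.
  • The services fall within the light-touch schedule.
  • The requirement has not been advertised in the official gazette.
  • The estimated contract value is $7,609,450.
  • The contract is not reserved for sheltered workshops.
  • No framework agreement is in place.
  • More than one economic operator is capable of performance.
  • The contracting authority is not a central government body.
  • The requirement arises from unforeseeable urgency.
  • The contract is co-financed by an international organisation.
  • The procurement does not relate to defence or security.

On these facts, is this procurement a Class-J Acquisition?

Under article 7: the contract is for the supply of goods? yes; or the services fall within the light-touch schedule? yes. So the procurement is a Permitted Acquisition.
Under article 14: the requirement arises from unforeseeable urgency? yes; and the contract is for the supply of goods? yes. So the procurement is an Excluded Acquisition.
Under article 11: Permitted Acquisition (article 7)? yes; and not an Excluded Acquisition (article 14)? no. So the procurement is not a Controlled Tender.
Under article 12: Controlled Tender (article 11)? no; and the contract is reserved for sheltered workshops? no. So the procurement is not a Class-T Procurement.
Under article 4: estimated contract value: $7,609,450 ≥ $6,772,000? yes; and a framework agreement is already in place? no. So the procurement is not a Tier II Tender.
Under article 5: the requirement arises from unforeseeable urgency? yes; or the contract is co-financed by an international organisation? yes. So the procurement is a Listed Procurement.
Under article 10: the requirement does not arise from unforeseeable urgency? no; or there is only one economic operator capable of performance? no; or the contracting authority is a central government body? no. So the procurement is not a Class-K Purchase.
Under article 15: Tier II Tender (article 4)? no; or Listed Procurement (article 5)? yes; or not a Class-K Purchase (article 10)? yes. So the procurement is an Eligible Acquisition.
Under article 2: the contract is not co-financed by an international organisation? no; and there is only one economic operator capable of performance? no. So the procurement is not a Permitted Procedure.
Under article 3: not an Eligible Acquisition (article 15)? no; and the contracting authority is a central government body? no; and Permitted Procedure (article 2)? no. So the procurement is not a Tier VI Contract.
Under article 6: the contract is not reserved for sheltered workshops? yes; and the contract is co-financed by an international organisation? yes. So the procurement is a Primary Contract.
Under article 9: the requirement has been advertised in the official gazette? no; or not a Primary Contract (article 6)? no. So the procurement is not a Tier III Procurement.
Under article 1: Class-T Procurement (article 12)? no; or Tier VI Contract (article 3)? no; or Tier III Procurement (article 9)? no. So the procurement is not a Class-J Acquisition.

No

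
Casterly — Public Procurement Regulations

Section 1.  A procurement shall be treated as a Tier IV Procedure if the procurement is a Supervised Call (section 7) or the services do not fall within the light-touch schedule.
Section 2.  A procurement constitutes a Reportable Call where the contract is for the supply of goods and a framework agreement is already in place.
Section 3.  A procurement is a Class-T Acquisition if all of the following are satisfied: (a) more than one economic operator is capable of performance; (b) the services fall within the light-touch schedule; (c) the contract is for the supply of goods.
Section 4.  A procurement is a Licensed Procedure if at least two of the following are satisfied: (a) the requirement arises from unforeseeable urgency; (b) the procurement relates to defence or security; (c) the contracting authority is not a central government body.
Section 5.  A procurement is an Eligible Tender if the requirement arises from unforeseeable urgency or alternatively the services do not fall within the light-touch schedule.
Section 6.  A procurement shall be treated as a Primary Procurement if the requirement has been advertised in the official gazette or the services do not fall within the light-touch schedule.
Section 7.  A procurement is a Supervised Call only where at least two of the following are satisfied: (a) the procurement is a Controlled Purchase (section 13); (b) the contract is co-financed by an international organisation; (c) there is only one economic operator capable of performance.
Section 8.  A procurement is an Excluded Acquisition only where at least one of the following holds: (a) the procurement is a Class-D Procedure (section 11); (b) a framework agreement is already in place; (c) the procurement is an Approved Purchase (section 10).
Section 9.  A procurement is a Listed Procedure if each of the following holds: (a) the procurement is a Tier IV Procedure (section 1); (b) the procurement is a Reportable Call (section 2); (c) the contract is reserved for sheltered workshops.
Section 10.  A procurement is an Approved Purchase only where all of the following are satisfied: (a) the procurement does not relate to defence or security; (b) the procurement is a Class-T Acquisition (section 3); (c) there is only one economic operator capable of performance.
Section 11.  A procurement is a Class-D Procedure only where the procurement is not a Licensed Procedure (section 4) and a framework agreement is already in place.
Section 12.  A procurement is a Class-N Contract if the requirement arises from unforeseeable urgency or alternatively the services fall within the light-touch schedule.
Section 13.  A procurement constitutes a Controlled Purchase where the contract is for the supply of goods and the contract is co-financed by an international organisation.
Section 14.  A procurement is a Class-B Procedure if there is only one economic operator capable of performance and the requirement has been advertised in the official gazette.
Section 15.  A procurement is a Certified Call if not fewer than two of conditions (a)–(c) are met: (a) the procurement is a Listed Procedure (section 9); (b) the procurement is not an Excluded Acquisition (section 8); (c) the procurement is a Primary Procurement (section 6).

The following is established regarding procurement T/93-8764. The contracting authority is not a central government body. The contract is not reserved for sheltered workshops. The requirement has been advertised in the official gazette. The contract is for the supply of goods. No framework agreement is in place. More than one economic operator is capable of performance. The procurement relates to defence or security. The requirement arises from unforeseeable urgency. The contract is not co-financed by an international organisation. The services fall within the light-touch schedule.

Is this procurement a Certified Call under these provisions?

Yes

section 13 — Controlled Purchase: [the contract is for the supply of goods? yes] AND [the contract is co-financed by an international organisation? no] → not satisfied.
section 7 — Supervised Call: Controlled Purchase (section 13)? no; the contract is co-financed by an international organisation? no; there is only one economic operator capable of performance? no — 0 of 3 hold (need ≥2) → not satisfied.
section 1 — Tier IV Procedure: [Supervised Call (section 7)? no] OR [the services do not fall within the light-touch schedule? no] → not satisfied.
section 2 — Reportable Call: [the contract is for the supply of goods? yes] AND [a framework agreement is already in place? no] → not satisfied.
section 9 — Listed Procedure: [Tier IV Procedure (section 1)? no] AND [Reportable Call (section 2)? no] AND [the contract is reserved for sheltered workshops? no] → not satisfied.
section 4 — Licensed Procedure: the requirement arises from unforeseeable urgency? yes; the procurement relates to defence or security? yes; the contracting authority is not a central government body? yes — 3 of 3 hold (need ≥2) → satisfied.
section 11 — Class-D Procedure: [not a Licensed Procedure (section 4)? no] AND [a framework agreement is already in place? no] → not satisfied.
section 3 — Class-T Acquisition: [more than one economic operator is capable of performance? yes] AND [the services fall within the light-touch schedule? yes] AND [the contract is for the supply of goods? yes] → satisfied.
section 10 — Approved Purchase: [the procurement does not relate to defence or security? no] AND [Class-T Acquisition (section 3)? yes] AND [there is only one economic operator capable of performance? no] → not satisfied.
section 8 — Excluded Acquisition: [Class-D Procedure (section 11)? no] OR [a framework agreement is already in place? no] OR [Approved Purchase (section 10)? no] → not satisfied.
section 6 — Primary Procurement: [the requirement has been advertised in the official gazette? yes] OR [the services do not fall within the light-touch schedule? no] → satisfied.
section 15 — Certified Call: Listed Procedure (section 9)? no; not an Excluded Acquisition (section 8)? yes; Primary Procurement (section 6)? yes — 2 of 3 hold (need ≥2) → satisfied.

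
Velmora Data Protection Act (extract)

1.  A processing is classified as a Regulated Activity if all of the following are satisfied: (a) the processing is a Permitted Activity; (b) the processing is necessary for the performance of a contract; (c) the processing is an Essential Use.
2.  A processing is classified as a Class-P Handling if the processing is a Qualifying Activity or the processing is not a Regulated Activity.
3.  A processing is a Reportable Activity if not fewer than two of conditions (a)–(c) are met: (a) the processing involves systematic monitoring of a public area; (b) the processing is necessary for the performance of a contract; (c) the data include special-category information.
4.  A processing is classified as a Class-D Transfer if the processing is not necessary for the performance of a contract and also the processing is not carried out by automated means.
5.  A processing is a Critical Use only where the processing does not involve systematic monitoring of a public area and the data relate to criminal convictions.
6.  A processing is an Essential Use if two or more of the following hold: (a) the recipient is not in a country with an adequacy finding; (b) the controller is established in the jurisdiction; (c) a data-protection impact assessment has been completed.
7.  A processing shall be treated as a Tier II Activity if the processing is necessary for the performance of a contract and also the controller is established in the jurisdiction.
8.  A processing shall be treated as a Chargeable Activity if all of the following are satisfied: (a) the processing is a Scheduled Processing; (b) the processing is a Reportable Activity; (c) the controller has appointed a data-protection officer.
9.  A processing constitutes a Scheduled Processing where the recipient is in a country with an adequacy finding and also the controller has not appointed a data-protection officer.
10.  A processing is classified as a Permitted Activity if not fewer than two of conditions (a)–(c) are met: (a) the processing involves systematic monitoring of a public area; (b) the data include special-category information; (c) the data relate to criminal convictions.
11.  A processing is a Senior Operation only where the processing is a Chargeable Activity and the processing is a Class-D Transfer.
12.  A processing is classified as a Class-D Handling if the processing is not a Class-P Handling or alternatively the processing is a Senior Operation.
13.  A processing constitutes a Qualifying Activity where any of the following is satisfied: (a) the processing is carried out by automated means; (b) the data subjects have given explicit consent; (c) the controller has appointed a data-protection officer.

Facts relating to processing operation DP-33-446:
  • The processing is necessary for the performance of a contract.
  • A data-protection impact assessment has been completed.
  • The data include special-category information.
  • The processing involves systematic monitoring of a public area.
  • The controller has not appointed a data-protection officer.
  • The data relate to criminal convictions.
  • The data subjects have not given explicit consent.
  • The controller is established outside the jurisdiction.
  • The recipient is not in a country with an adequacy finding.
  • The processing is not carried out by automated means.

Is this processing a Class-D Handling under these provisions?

paragraph 13 — Qualifying Activity: [the processing is carried out by automated means? no] OR [the data subjects have given explicit consent? no] OR [the controller has appointed a data-protection officer? no] → not satisfied.
paragraph 10 — Permitted Activity: the processing involves systematic monitoring of a public area? yes; the data include special-category information? yes; the data relate to criminal convictions? yes — 3 of 3 hold (need ≥2) → satisfied.
paragraph 6 — Essential Use: the recipient is not in a country with an adequacy finding? yes; the controller is established in the jurisdiction? no; a data-protection impact assessment has been completed? yes — 2 of 3 hold (need ≥2) → satisfied.
paragraph 1 — Regulated Activity: [Permitted Activity (paragraph 10)? yes] AND [the processing is necessary for the performance of a contract? yes] AND [Essential Use (paragraph 6)? yes] → satisfied.
paragraph 2 — Class-P Handling: [Qualifying Activity (paragraph 13)? no] OR [not a Regulated Activity (paragraph 1)? no] → not satisfied.
paragraph 9 — Scheduled Processing: [the recipient is in a country with an adequacy finding? no] AND [the controller has not appointed a data-protection officer? yes] → not satisfied.
paragraph 3 — Reportable Activity: the processing involves systematic monitoring of a public area? yes; the processing is necessary for the performance of a contract? yes; the data include special-category information? yes — 3 of 3 hold (need ≥2) → satisfied.
paragraph 8 — Chargeable Activity: [Scheduled Processing (paragraph 9)? no] AND [Reportable Activity (paragraph 3)? yes] AND [the controller has appointed a data-protection officer? no] → not satisfied.
paragraph 4 — Class-D Transfer: [the processing is not necessary for the performance of a contract? no] AND [the processing is not carried out by automated means? yes] → not satisfied.
paragraph 11 — Senior Operation: [Chargeable Activity (paragraph 8)? no] AND [Class-D Transfer (paragraph 4)? no] → not satisfied.
paragraph 12 — Class-D Handling: [not a Class-P Handling (paragraph 2)? yes] OR [Senior Operation (paragraph 11)? no] → satisfied.

Yes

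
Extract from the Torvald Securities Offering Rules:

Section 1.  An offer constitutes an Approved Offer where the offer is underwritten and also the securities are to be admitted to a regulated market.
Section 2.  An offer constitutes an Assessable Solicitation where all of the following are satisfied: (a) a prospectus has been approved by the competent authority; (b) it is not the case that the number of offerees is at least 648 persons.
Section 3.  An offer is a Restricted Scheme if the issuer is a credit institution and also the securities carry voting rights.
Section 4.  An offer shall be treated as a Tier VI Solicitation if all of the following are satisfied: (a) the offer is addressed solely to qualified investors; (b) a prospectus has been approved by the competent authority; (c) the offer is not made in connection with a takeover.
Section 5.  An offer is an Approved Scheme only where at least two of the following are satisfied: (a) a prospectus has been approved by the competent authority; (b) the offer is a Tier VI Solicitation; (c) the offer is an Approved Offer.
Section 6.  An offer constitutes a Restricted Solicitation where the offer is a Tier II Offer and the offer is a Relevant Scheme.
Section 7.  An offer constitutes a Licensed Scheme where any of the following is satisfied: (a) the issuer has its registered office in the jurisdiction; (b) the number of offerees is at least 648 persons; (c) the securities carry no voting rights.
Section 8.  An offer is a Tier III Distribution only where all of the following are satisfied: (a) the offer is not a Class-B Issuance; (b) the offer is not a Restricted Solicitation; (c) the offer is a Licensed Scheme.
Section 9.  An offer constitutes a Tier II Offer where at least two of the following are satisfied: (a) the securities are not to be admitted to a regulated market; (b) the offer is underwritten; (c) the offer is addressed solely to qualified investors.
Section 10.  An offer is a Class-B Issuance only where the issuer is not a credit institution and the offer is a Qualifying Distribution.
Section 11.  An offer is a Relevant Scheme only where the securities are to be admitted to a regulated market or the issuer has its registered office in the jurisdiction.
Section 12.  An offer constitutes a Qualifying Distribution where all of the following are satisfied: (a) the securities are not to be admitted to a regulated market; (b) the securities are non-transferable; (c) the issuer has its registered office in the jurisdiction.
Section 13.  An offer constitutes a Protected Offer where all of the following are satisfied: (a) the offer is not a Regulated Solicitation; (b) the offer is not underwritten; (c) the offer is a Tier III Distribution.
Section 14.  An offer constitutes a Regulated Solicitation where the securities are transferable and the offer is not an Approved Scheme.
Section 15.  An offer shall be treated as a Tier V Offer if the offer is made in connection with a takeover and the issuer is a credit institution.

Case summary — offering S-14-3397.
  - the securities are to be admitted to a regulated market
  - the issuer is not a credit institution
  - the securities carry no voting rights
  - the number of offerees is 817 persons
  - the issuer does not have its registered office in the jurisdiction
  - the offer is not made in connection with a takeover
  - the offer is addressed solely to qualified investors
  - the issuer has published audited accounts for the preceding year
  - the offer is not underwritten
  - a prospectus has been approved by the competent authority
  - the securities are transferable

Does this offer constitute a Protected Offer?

section 4 — Tier VI Solicitation: [the offer is addressed solely to qualified investors? yes] AND [a prospectus has been approved by the competent authority? yes] AND [the offer is not made in connection with a takeover? yes] → satisfied.
section 1 — Approved Offer: [the offer is underwritten? no] AND [the securities are to be admitted to a regulated market? yes] → not satisfied.
section 5 — Approved Scheme: a prospectus has been approved by the competent authority? yes; Tier VI Solicitation (section 4)? yes; Approved Offer (section 1)? no — 2 of 3 hold (need ≥2) → satisfied.
section 14 — Regulated Solicitation: [the securities are transferable? yes] AND [not an Approved Scheme (section 5)? no] → not satisfied.
section 12 — Qualifying Distribution: [the securities are not to be admitted to a regulated market? no] AND [the securities are non-transferable? no] AND [the issuer has its registered office in the jurisdiction? no] → not satisfied.
section 10 — Class-B Issuance: [the issuer is not a credit institution? yes] AND [Qualifying Distribution (section 12)? no] → not satisfied.
section 9 — Tier II Offer: the securities are not to be admitted to a regulated market? no; the offer is underwritten? no; the offer is addressed solely to qualified investors? yes — 1 of 3 hold (need ≥2) → not satisfied.
section 11 — Relevant Scheme: [the securities are to be admitted to a regulated market? yes] OR [the issuer has its registered office in the jurisdiction? no] → satisfied.
section 6 — Restricted Solicitation: [Tier II Offer (section 9)? no] AND [Relevant Scheme (section 11)? yes] → not satisfied.
section 7 — Licensed Scheme: [the issuer has its registered office in the jurisdiction? no] OR [number of offerees: 817 persons ≥ 648 persons? yes] OR [the securities carry no voting rights? yes] → satisfied.
section 8 — Tier III Distribution: [not a Class-B Issuance (section 10)? yes] AND [not a Restricted Solicitation (section 6)? yes] AND [Licensed Scheme (section 7)? yes] → satisfied.
section 13 — Protected Offer: [not a Regulated Solicitation (section 14)? yes] AND [the offer is not underwritten? yes] AND [Tier III Distribution (section 8)? yes] → satisfied.

Yes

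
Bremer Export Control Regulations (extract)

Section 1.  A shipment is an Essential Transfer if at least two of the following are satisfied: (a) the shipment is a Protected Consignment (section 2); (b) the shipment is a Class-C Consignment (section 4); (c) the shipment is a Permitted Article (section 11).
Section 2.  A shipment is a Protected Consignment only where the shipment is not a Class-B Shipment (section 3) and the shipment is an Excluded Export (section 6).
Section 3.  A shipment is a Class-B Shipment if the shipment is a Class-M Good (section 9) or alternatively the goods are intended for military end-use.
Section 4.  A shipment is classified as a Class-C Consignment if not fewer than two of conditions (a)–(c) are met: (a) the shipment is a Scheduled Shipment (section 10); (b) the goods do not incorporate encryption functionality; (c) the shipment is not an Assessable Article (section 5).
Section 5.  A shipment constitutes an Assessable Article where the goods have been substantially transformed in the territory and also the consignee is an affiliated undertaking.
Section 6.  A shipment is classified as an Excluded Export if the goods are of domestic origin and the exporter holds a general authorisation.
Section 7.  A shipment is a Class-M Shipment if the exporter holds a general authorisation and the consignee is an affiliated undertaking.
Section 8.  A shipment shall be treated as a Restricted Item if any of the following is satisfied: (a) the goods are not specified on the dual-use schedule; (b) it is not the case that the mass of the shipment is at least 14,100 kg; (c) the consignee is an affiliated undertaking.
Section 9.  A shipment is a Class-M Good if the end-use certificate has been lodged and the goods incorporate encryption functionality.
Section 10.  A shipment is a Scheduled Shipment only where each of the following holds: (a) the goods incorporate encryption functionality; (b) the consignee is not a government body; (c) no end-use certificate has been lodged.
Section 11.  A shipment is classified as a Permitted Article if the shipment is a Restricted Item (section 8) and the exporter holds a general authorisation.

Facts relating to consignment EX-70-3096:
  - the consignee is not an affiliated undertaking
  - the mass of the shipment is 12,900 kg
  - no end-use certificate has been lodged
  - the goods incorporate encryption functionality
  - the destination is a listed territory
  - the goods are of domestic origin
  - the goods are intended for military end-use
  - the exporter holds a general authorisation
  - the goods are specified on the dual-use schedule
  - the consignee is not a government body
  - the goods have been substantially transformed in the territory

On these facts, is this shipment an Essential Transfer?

section 9 — Class-M Good: [the end-use certificate has been lodged? no] AND [the goods incorporate encryption functionality? yes] → not satisfied.
section 3 — Class-B Shipment: [Class-M Good (section 9)? no] OR [the goods are intended for military end-use? yes] → satisfied.
section 6 — Excluded Export: [the goods are of domestic origin? yes] AND [the exporter holds a general authorisation? yes] → satisfied.
section 2 — Protected Consignment: [not a Class-B Shipment (section 3)? no] AND [Excluded Export (section 6)? yes] → not satisfied.
section 10 — Scheduled Shipment: [the goods incorporate encryption functionality? yes] AND [the consignee is not a government body? yes] AND [no end-use certificate has been lodged? yes] → satisfied.
section 5 — Assessable Article: [the goods have been substantially transformed in the territory? yes] AND [the consignee is an affiliated undertaking? no] → not satisfied.
section 4 — Class-C Consignment: Scheduled Shipment (section 10)? yes; the goods do not incorporate encryption functionality? no; not an Assessable Article (section 5)? yes — 2 of 3 hold (need ≥2) → satisfied.
section 8 — Restricted Item: [the goods are not specified on the dual-use schedule? no] OR [mass of the shipment: 12,900 kg ≥ 14,100 kg? no, so negated condition yes] OR [the consignee is an affiliated undertaking? no] → satisfied.
section 11 — Permitted Article: [Restricted Item (section 8)? yes] AND [the exporter holds a general authorisation? yes] → satisfied.
section 1 — Essential Transfer: Protected Consignment (section 2)? no; Class-C Consignment (section 4)? yes; Permitted Article (section 11)? yes — 2 of 3 hold (need ≥2) → satisfied.

Yes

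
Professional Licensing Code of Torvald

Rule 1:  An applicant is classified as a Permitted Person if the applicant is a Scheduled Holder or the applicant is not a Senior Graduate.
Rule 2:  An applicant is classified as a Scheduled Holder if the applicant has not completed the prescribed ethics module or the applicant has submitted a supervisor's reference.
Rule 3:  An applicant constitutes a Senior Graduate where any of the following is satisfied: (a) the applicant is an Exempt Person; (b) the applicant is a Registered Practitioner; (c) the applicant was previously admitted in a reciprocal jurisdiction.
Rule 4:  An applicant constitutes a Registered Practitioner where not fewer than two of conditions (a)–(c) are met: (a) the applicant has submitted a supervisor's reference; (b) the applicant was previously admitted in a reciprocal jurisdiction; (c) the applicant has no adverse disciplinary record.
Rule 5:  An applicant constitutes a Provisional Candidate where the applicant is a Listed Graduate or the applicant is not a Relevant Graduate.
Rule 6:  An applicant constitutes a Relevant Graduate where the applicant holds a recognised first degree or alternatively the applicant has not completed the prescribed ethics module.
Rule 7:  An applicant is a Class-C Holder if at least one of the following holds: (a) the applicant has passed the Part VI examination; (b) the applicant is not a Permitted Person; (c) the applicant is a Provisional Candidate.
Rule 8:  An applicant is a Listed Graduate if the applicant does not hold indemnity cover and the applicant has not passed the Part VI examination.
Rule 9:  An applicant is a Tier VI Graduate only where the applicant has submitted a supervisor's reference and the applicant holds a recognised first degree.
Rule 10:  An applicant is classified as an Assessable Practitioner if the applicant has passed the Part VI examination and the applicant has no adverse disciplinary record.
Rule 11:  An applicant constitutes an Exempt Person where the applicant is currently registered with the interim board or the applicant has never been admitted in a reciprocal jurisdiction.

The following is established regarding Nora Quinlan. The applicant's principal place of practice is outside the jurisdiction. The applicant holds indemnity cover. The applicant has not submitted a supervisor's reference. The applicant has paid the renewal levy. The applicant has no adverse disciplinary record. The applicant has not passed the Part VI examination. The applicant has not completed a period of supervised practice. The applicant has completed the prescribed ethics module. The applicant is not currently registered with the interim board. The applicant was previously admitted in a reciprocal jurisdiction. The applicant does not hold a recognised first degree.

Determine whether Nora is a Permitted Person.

No

Under rule 2: the applicant has not completed the prescribed ethics module? no; or the applicant has submitted a supervisor's reference? no. So the applicant is not a Scheduled Holder.
Under rule 11: the applicant is currently registered with the interim board? no; or the applicant has never been admitted in a reciprocal jurisdiction? no. So the applicant is not an Exempt Person.
Under rule 4: the applicant has submitted a supervisor's reference? no; the applicant was previously admitted in a reciprocal jurisdiction? yes; the applicant has no adverse disciplinary record? yes — 2 of 3 hold (need ≥2) → satisfied.
Under rule 3: Exempt Person (rule 11)? no; or Registered Practitioner (rule 4)? yes; or the applicant was previously admitted in a reciprocal jurisdiction? yes. So the applicant is a Senior Graduate.
Under rule 1: Scheduled Holder (rule 2)? no; or not a Senior Graduate (rule 3)? no. So the applicant is not a Permitted Person.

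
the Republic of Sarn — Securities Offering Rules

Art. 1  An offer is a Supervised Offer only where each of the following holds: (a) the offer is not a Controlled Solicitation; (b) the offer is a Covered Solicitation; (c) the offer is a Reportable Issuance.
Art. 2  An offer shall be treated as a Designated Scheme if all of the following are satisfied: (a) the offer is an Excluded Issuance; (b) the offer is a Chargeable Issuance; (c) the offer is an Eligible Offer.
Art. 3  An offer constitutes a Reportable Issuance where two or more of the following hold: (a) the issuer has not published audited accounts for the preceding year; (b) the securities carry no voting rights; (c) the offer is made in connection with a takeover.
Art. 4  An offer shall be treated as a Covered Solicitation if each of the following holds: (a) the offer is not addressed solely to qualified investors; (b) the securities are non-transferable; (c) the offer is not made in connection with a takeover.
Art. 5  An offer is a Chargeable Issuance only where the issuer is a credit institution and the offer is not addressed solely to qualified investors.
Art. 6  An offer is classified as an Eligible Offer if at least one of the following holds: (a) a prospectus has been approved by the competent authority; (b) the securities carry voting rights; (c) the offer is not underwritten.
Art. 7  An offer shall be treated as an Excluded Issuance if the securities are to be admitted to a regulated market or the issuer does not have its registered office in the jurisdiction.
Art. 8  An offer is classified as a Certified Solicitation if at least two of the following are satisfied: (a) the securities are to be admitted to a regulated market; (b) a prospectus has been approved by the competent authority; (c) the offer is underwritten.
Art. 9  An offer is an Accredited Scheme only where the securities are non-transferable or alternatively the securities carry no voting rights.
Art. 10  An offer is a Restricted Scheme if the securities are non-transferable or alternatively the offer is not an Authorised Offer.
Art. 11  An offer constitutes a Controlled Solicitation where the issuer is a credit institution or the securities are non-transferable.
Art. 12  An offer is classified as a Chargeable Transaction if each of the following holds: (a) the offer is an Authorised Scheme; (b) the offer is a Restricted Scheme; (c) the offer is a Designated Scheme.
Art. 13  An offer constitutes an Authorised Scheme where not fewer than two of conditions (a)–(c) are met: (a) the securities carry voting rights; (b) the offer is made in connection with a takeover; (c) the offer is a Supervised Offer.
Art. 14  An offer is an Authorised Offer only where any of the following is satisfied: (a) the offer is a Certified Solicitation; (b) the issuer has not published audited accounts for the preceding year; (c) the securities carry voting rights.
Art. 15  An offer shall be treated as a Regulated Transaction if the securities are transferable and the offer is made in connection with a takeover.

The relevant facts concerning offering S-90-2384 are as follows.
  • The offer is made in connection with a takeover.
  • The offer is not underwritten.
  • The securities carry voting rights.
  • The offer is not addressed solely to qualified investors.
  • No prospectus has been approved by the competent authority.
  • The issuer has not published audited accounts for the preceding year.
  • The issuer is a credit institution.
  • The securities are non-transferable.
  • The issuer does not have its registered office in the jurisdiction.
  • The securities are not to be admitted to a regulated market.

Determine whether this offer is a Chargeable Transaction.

Under article 11: the issuer is a credit institution? yes; or the securities are non-transferable? yes. So the offer is a Controlled Solicitation.
Under article 4: the offer is not addressed solely to qualified investors? yes; and the securities are non-transferable? yes; and the offer is not made in connection with a takeover? no. So the offer is not a Covered Solicitation.
Under article 3: the issuer has not published audited accounts for the preceding year? yes; the securities carry no voting rights? no; the offer is made in connection with a takeover? yes — 2 of 3 hold (need ≥2) → satisfied.
Under article 1: not a Controlled Solicitation (article 11)? no; and Covered Solicitation (article 4)? no; and Reportable Issuance (article 3)? yes. So the offer is not a Supervised Offer.
Under article 13: the securities carry voting rights? yes; the offer is made in connection with a takeover? yes; Supervised Offer (article 1)? no — 2 of 3 hold (need ≥2) → satisfied.
Under article 8: the securities are to be admitted to a regulated market? no; a prospectus has been approved by the competent authority? no; the offer is underwritten? no — 0 of 3 hold (need ≥2) → not satisfied.
Under article 14: Certified Solicitation (article 8)? no; or the issuer has not published audited accounts for the preceding year? yes; or the securities carry voting rights? yes. So the offer is an Authorised Offer.
Under article 10: the securities are non-transferable? yes; or not an Authorised Offer (article 14)? no. So the offer is a Restricted Scheme.
Under article 7: the securities are to be admitted to a regulated market? no; or the issuer does not have its registered office in the jurisdiction? yes. So the offer is an Excluded Issuance.
Under article 5: the issuer is a credit institution? yes; and the offer is not addressed solely to qualified investors? yes. So the offer is a Chargeable Issuance.
Under article 6: a prospectus has been approved by the competent authority? no; or the securities carry voting rights? yes; or the offer is not underwritten? yes. So the offer is an Eligible Offer.
Under article 2: Excluded Issuance (article 7)? yes; and Chargeable Issuance (article 5)? yes; and Eligible Offer (article 6)? yes. So the offer is a Designated Scheme.
Under article 12: Authorised Scheme (article 13)? yes; and Restricted Scheme (article 10)? yes; and Designated Scheme (article 2)? yes. So the offer is a Chargeable Transaction.

Yes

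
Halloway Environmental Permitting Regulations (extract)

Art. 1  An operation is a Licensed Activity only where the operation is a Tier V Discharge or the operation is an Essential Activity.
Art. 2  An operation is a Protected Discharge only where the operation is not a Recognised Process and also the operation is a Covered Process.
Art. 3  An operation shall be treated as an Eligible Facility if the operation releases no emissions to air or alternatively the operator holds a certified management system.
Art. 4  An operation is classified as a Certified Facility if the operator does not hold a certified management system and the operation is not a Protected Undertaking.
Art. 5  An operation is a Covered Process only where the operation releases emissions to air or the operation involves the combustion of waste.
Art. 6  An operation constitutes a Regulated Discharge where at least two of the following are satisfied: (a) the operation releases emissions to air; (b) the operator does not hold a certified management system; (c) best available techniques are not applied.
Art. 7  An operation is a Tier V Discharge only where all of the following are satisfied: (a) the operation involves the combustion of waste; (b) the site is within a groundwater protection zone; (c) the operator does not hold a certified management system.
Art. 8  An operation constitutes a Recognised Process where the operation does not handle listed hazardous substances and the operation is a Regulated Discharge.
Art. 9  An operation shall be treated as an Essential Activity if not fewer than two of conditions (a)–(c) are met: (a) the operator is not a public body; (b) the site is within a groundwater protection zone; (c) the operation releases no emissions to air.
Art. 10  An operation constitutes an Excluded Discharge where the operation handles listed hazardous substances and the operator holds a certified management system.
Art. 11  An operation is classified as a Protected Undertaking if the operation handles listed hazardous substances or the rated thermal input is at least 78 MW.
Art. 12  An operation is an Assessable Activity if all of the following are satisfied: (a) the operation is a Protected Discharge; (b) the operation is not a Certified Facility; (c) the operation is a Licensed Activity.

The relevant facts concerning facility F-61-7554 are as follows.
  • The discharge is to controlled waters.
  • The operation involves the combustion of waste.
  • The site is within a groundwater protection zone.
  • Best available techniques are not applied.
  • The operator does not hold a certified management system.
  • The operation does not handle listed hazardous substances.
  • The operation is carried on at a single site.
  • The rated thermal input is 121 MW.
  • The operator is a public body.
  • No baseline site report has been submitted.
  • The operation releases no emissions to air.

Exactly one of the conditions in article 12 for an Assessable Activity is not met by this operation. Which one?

article 6 — Regulated Discharge: the operation releases emissions to air? no; the operator does not hold a certified management system? yes; best available techniques are not applied? yes — 2 of 3 hold (need ≥2) → satisfied.
article 8 — Recognised Process: [the operation does not handle listed hazardous substances? yes] AND [Regulated Discharge (article 6)? yes] → satisfied.
article 5 — Covered Process: [the operation releases emissions to air? no] OR [the operation involves the combustion of waste? yes] → satisfied.
article 2 — Protected Discharge: [not a Recognised Process (article 8)? no] AND [Covered Process (article 5)? yes] → not satisfied.
article 11 — Protected Undertaking: [the operation handles listed hazardous substances? no] OR [rated thermal input: 121 MW ≥ 78 MW? yes] → satisfied.
article 4 — Certified Facility: [the operator does not hold a certified management system? yes] AND [not a Protected Undertaking (article 11)? no] → not satisfied.
article 7 — Tier V Discharge: [the operation involves the combustion of waste? yes] AND [the site is within a groundwater protection zone? yes] AND [the operator does not hold a certified management system? yes] → satisfied.
article 9 — Essential Activity: the operator is not a public body? no; the site is within a groundwater protection zone? yes; the operation releases no emissions to air? yes — 2 of 3 hold (need ≥2) → satisfied.
article 1 — Licensed Activity: [Tier V Discharge (article 7)? yes] OR [Essential Activity (article 9)? yes] → satisfied.
article 12 — Assessable Activity: [Protected Discharge (article 2)? no] AND [not a Certified Facility (article 4)? yes] AND [Licensed Activity (article 1)? yes] → not satisfied.

Protected Discharge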